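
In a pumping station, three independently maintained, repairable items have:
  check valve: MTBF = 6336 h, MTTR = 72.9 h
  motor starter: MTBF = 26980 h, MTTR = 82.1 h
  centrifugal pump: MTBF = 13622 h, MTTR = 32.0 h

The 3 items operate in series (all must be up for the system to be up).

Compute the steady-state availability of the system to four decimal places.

0.9833

A(check valve) = MTBF/(MTBF+MTTR) = 6336/(6336+72.9) = 0.988625
A(motor starter) = MTBF/(MTBF+MTTR) = 26980/(26980+82.1) = 0.996966
A(centrifugal pump) = MTBF/(MTBF+MTTR) = 13622/(13622+32.0) = 0.997656
Series availability: 0.988625 × 0.996966 × 0.997656 = 0.9833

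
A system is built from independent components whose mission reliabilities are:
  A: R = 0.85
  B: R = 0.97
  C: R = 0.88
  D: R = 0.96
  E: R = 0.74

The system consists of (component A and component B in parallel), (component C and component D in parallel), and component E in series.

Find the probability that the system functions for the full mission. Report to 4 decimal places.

Parallel (A and B): 1 − (1 − 0.850000)(1 − 0.970000) = 0.995500
Parallel (C and D): 1 − (1 − 0.880000)(1 − 0.960000) = 0.995200
Series ([0.995500], [0.995200], and E): 0.995500 × 0.995200 × 0.740000 = 0.7331

0.7331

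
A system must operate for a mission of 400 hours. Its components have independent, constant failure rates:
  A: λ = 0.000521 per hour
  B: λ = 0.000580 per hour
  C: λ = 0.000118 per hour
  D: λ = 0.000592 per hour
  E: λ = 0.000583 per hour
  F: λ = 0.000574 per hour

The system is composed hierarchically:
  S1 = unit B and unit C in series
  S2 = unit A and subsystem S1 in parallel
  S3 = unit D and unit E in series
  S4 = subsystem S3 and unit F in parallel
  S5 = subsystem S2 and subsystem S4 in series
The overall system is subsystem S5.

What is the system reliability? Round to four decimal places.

0.8808

R(A) = exp(−0.000521 × 400) = 0.811882
R(B) = exp(−0.000580 × 400) = 0.792946
R(C) = exp(−0.000118 × 400) = 0.953897
R(D) = exp(−0.000592 × 400) = 0.789149
R(E) = exp(−0.000583 × 400) = 0.791995
R(F) = exp(−0.000574 × 400) = 0.794851
Series (B and C): 0.792946 × 0.953897 = 0.756389
Parallel (A and [0.756389]): 1 − (1 − 0.811882)(1 − 0.756389) = 0.954172
Series (D and E): 0.789149 × 0.791995 = 0.625002
Parallel ([0.625002] and F): 1 − (1 − 0.625002)(1 − 0.794851) = 0.923070
Series ([0.954172] and [0.923070]): 0.954172 × 0.923070 = 0.8808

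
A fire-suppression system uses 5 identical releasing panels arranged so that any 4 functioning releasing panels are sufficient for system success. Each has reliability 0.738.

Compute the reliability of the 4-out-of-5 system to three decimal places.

0.608

R = Σ_{i=4}^{5} C(5,i) p^i (1−p)^{5−i} with p = 0.738
C(5,4)·0.738^4·0.262^1 = 0.38859
C(5,5)·0.738^5·0.262^0 = 0.21892
Sum = 0.608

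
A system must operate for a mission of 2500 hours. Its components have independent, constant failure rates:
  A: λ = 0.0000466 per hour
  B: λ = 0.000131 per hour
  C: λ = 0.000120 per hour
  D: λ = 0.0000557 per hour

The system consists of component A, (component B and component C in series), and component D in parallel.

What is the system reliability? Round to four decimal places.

R(A) = exp(−0.0000466 × 2500) = 0.890030
R(B) = exp(−0.000131 × 2500) = 0.720723
R(C) = exp(−0.000120 × 2500) = 0.740818
R(D) = exp(−0.0000557 × 2500) = 0.870010
Series (B and C): 0.720723 × 0.740818 = 0.533925
Parallel (A, [0.533925], and D): 1 − (1 − 0.890030)(1 − 0.533925)(1 − 0.870010) = 0.9933

0.9933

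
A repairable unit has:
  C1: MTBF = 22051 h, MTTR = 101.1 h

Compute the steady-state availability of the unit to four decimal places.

0.9954

A(C1) = MTBF/(MTBF+MTTR) = 22051/(22051+101.1) = 0.9954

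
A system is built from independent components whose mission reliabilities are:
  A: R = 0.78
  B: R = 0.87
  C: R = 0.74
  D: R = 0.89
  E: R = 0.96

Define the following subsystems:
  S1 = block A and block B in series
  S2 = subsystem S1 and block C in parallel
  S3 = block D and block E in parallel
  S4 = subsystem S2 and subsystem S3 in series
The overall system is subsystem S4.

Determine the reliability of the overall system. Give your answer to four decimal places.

Series (A and B): 0.780000 × 0.870000 = 0.678600
Parallel ([0.678600] and C): 1 − (1 − 0.678600)(1 − 0.740000) = 0.916436
Parallel (D and E): 1 − (1 − 0.890000)(1 − 0.960000) = 0.995600
Series ([0.916436] and [0.995600]): 0.916436 × 0.995600 = 0.9124

0.9124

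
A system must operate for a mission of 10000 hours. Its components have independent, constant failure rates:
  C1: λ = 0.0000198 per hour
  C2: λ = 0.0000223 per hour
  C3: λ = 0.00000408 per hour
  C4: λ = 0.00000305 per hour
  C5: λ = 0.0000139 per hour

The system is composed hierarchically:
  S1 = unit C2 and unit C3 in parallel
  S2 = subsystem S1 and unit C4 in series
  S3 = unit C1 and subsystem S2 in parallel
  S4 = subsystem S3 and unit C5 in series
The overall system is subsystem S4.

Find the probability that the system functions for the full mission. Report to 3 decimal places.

R(C1) = exp(−0.0000198 × 10000) = 0.82037
R(C2) = exp(−0.0000223 × 10000) = 0.80011
R(C3) = exp(−0.00000408 × 10000) = 0.96002
R(C4) = exp(−0.00000305 × 10000) = 0.96996
R(C5) = exp(−0.0000139 × 10000) = 0.87023
Parallel (C2 and C3): 1 − (1 − 0.80011)(1 − 0.96002) = 0.99201
Series ([0.99201] and C4): 0.99201 × 0.96996 = 0.96221
Parallel (C1 and [0.96221]): 1 − (1 − 0.82037)(1 − 0.96221) = 0.99321
Series ([0.99321] and C5): 0.99321 × 0.87023 = 0.864

0.864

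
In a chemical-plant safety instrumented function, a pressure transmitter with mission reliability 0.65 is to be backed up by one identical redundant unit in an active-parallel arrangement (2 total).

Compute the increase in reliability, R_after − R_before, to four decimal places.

0.2275

R_before = 0.65
R_after = 1 − (1 − 0.65)^2 = 0.8775
ΔR = 0.8775 − 0.65 = 0.2275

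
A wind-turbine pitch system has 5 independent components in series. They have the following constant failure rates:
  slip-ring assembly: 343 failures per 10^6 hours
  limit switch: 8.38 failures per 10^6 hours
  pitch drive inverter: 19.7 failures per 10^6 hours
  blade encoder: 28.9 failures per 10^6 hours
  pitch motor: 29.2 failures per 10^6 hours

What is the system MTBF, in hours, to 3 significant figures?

Series of exponential components: λ_sys = Σ λ_i
λ_sys = 0.000343 + 0.00000838 + 0.0000197 + 0.0000289 + 0.0000292 = 4.2918e-04 /h
MTBF = 1 / λ_sys = 2330 h

2330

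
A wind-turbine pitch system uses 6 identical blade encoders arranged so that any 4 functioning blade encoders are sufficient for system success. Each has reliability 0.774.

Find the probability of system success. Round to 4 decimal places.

0.8666

R = Σ_{i=4}^{6} C(6,i) p^i (1−p)^{6−i} with p = 0.774
C(6,4)·0.774^4·0.226^2 = 0.274962
C(6,5)·0.774^5·0.226^1 = 0.376673
C(6,6)·0.774^6·0.226^0 = 0.215004
Sum = 0.8666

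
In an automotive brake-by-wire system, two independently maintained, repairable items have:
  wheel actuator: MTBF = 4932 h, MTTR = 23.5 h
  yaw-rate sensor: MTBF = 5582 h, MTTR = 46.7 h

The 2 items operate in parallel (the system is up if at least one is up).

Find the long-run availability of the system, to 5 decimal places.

A(wheel actuator) = MTBF/(MTBF+MTTR) = 4932/(4932+23.5) = 0.995258
A(yaw-rate sensor) = MTBF/(MTBF+MTTR) = 5582/(5582+46.7) = 0.991703
Parallel availability: 1 − (1 − 0.995258)(1 − 0.991703) = 0.99996

0.99996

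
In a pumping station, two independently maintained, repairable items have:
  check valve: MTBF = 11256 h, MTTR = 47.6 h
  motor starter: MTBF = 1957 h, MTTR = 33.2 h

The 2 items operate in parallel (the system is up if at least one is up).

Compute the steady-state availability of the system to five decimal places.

0.99993

A(check valve) = MTBF/(MTBF+MTTR) = 11256/(11256+47.6) = 0.995789
A(motor starter) = MTBF/(MTBF+MTTR) = 1957/(1957+33.2) = 0.983318
Parallel availability: 1 − (1 − 0.995789)(1 − 0.983318) = 0.99993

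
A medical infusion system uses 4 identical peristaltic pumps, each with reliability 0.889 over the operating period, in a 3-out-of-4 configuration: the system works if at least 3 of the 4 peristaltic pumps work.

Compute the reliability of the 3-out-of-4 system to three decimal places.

0.937

R = Σ_{i=3}^{4} C(4,i) p^i (1−p)^{4−i} with p = 0.889
C(4,3)·0.889^3·0.111^1 = 0.31195
C(4,4)·0.889^4·0.111^0 = 0.62461
Sum = 0.937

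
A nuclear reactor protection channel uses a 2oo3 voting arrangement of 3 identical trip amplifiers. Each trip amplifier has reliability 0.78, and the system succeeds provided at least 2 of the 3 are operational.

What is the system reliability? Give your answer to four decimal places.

R = Σ_{i=2}^{3} C(3,i) p^i (1−p)^{3−i} with p = 0.78
C(3,2)·0.78^2·0.22^1 = 0.401544
C(3,3)·0.78^3·0.22^0 = 0.474552
Sum = 0.8761

0.8761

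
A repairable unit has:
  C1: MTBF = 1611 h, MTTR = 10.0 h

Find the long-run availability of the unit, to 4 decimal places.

A(C1) = MTBF/(MTBF+MTTR) = 1611/(1611+10.0) = 0.9938

0.9938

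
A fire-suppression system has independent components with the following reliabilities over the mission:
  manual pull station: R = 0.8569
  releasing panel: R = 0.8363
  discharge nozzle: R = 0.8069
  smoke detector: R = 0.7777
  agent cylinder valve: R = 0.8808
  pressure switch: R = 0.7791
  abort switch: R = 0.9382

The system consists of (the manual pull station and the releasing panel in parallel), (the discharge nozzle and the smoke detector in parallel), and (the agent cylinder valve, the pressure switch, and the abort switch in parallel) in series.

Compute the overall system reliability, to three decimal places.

Parallel (manual pull station and releasing panel): 1 − (1 − 0.85690)(1 − 0.83630) = 0.97657
Parallel (discharge nozzle and smoke detector): 1 − (1 − 0.80690)(1 − 0.77770) = 0.95707
Parallel (agent cylinder valve, pressure switch, and abort switch): 1 − (1 − 0.88080)(1 − 0.77910)(1 − 0.93820) = 0.99837
Series ([0.97657], [0.95707], and [0.99837]): 0.97657 × 0.95707 × 0.99837 = 0.933

0.933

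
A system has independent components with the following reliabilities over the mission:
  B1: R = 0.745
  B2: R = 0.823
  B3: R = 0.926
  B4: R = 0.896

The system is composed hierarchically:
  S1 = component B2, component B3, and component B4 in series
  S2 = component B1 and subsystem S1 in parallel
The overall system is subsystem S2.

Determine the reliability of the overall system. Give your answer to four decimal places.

0.9191

Series (B2, B3, and B4): 0.823000 × 0.926000 × 0.896000 = 0.682840
Parallel (B1 and [0.682840]): 1 − (1 − 0.745000)(1 − 0.682840) = 0.9191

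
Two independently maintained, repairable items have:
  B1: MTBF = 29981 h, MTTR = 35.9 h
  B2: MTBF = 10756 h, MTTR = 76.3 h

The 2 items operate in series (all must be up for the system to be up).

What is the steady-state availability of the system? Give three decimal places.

0.992

A(B1) = MTBF/(MTBF+MTTR) = 29981/(29981+35.9) = 0.998804
A(B2) = MTBF/(MTBF+MTTR) = 10756/(10756+76.3) = 0.992956
Series availability: 0.998804 × 0.992956 = 0.992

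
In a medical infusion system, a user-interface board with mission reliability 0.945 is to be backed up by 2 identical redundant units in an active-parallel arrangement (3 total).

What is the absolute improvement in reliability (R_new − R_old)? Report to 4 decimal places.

0.0548

R_before = 0.945
R_after = 1 − (1 − 0.945)^3 = 0.9998
ΔR = 0.9998 − 0.945 = 0.0548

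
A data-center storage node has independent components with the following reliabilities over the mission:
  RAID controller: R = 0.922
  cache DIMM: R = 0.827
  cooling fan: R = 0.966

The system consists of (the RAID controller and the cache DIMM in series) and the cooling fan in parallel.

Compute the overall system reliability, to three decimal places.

Series (RAID controller and cache DIMM): 0.92200 × 0.82700 = 0.76249
Parallel ([0.76249] and cooling fan): 1 − (1 − 0.76249)(1 − 0.96600) = 0.992

0.992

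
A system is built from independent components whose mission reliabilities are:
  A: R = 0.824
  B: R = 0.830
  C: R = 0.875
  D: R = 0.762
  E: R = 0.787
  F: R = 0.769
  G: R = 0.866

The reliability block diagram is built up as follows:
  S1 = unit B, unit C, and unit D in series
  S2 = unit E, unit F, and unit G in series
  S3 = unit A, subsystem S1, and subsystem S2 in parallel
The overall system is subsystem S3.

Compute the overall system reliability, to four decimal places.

Series (B, C, and D): 0.830000 × 0.875000 × 0.762000 = 0.553403
Series (E, F, and G): 0.787000 × 0.769000 × 0.866000 = 0.524106
Parallel (A, [0.553403], and [0.524106]): 1 − (1 − 0.824000)(1 − 0.553403)(1 − 0.524106) = 0.9626

0.9626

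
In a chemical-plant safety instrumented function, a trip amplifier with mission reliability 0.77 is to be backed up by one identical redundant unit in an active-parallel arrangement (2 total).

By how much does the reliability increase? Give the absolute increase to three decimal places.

0.177

R_before = 0.77
R_after = 1 − (1 − 0.77)^2 = 0.947
ΔR = 0.947 − 0.77 = 0.177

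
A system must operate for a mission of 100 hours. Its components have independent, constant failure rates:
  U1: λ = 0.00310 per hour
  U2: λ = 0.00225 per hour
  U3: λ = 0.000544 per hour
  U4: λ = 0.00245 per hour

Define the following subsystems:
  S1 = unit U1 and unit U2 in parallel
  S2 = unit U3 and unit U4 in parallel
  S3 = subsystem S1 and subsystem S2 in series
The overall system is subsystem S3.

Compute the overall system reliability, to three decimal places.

0.935

R(U1) = exp(−0.00310 × 100) = 0.73345
R(U2) = exp(−0.00225 × 100) = 0.79852
R(U3) = exp(−0.000544 × 100) = 0.94705
R(U4) = exp(−0.00245 × 100) = 0.78270
Parallel (U1 and U2): 1 − (1 − 0.73345)(1 − 0.79852) = 0.94630
Parallel (U3 and U4): 1 − (1 − 0.94705)(1 − 0.78270) = 0.98849
Series ([0.94630] and [0.98849]): 0.94630 × 0.98849 = 0.935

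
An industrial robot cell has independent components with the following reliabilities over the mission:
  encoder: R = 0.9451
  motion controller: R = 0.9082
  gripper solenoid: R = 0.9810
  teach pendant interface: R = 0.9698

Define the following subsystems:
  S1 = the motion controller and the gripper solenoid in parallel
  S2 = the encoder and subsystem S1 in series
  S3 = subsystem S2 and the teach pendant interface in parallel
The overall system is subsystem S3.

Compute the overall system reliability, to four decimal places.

0.9983

Parallel (motion controller and gripper solenoid): 1 − (1 − 0.908200)(1 − 0.981000) = 0.998256
Series (encoder and [0.998256]): 0.945100 × 0.998256 = 0.943452
Parallel ([0.943452] and teach pendant interface): 1 − (1 − 0.943452)(1 − 0.969800) = 0.9983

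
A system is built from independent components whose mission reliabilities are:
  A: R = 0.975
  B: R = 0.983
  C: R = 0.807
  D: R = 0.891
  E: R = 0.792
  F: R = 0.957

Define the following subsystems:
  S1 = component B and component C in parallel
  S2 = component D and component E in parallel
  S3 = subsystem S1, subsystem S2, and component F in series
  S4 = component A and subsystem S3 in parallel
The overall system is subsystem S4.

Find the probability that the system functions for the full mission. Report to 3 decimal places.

0.998

Parallel (B and C): 1 − (1 − 0.98300)(1 − 0.80700) = 0.99672
Parallel (D and E): 1 − (1 − 0.89100)(1 − 0.79200) = 0.97733
Series ([0.99672], [0.97733], and F): 0.99672 × 0.97733 × 0.95700 = 0.93224
Parallel (A and [0.93224]): 1 − (1 − 0.97500)(1 − 0.93224) = 0.998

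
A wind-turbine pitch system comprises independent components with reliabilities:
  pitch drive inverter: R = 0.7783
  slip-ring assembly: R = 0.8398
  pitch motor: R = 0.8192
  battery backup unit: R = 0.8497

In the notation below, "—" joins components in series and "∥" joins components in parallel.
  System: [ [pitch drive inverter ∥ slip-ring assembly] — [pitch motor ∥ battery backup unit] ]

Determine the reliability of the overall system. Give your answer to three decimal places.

Parallel (pitch drive inverter and slip-ring assembly): 1 − (1 − 0.77830)(1 − 0.83980) = 0.96448
Parallel (pitch motor and battery backup unit): 1 − (1 − 0.81920)(1 − 0.84970) = 0.97283
Series ([0.96448] and [0.97283]): 0.96448 × 0.97283 = 0.938

0.938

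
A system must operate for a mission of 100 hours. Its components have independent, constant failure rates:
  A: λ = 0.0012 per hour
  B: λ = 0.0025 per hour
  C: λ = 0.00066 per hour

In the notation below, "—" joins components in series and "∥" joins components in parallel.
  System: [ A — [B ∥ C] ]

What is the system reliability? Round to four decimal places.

0.8744

R(A) = exp(−0.0012 × 100) = 0.886920
R(B) = exp(−0.0025 × 100) = 0.778801
R(C) = exp(−0.00066 × 100) = 0.936131
Parallel (B and C): 1 − (1 − 0.778801)(1 − 0.936131) = 0.985872
Series (A and [0.985872]): 0.886920 × 0.985872 = 0.8744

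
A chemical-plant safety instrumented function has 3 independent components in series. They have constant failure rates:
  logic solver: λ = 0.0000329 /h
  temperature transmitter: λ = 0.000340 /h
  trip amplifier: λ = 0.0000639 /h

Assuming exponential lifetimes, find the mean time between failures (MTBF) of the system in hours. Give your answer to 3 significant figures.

Series of exponential components: λ_sys = Σ λ_i
λ_sys = 0.0000329 + 0.000340 + 0.0000639 = 4.3680e-04 /h
MTBF = 1 / λ_sys = 2290 h

2290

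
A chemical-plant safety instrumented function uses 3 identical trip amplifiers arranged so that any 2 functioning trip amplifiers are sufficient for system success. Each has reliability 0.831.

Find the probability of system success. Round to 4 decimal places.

0.9240

R = Σ_{i=2}^{3} C(3,i) p^i (1−p)^{3−i} with p = 0.831
C(3,2)·0.831^2·0.169^1 = 0.350114
C(3,3)·0.831^3·0.169^0 = 0.573856
Sum = 0.9240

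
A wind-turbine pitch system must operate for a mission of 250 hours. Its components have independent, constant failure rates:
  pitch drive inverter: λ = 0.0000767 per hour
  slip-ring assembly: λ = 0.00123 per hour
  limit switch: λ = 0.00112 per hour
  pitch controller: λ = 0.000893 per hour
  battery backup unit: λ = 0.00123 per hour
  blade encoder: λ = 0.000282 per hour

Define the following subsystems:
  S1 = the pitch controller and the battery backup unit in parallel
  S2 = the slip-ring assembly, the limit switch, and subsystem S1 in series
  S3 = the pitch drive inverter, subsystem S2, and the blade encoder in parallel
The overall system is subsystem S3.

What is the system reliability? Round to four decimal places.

0.9994

R(pitch drive inverter) = exp(−0.0000767 × 250) = 0.981008
R(slip-ring assembly) = exp(−0.00123 × 250) = 0.735283
R(limit switch) = exp(−0.00112 × 250) = 0.755784
R(pitch controller) = exp(−0.000893 × 250) = 0.799915
R(battery backup unit) = exp(−0.00123 × 250) = 0.735283
R(blade encoder) = exp(−0.000282 × 250) = 0.931928
Parallel (pitch controller and battery backup unit): 1 − (1 − 0.799915)(1 − 0.735283) = 0.947034
Series (slip-ring assembly, limit switch, and [0.947034]): 0.735283 × 0.755784 × 0.947034 = 0.526281
Parallel (pitch drive inverter, [0.526281], and blade encoder): 1 − (1 − 0.981008)(1 − 0.526281)(1 − 0.931928) = 0.9994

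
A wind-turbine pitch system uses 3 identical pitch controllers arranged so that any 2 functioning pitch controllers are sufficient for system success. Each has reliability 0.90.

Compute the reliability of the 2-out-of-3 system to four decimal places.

R = Σ_{i=2}^{3} C(3,i) p^i (1−p)^{3−i} with p = 0.90
C(3,2)·0.90^2·0.10^1 = 0.243000
C(3,3)·0.90^3·0.10^0 = 0.729000
Sum = 0.9720

0.9720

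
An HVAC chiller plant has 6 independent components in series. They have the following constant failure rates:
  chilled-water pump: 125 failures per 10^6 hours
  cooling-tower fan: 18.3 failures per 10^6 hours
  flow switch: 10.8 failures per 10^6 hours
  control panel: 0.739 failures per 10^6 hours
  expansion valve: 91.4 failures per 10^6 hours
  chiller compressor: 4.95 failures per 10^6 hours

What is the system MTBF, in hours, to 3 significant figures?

3980

Series of exponential components: λ_sys = Σ λ_i
λ_sys = 0.000125 + 0.0000183 + 0.0000108 + 0.000000739 + 0.0000914 + 0.00000495 = 2.5119e-04 /h
MTBF = 1 / λ_sys = 3980 h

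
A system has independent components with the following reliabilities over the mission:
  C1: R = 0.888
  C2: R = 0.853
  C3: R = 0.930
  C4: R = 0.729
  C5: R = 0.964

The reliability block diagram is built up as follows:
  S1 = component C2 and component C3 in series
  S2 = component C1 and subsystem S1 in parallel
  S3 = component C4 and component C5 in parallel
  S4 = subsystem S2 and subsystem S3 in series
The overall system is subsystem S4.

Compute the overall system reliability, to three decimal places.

0.967

Series (C2 and C3): 0.85300 × 0.93000 = 0.79329
Parallel (C1 and [0.79329]): 1 − (1 − 0.88800)(1 − 0.79329) = 0.97685
Parallel (C4 and C5): 1 − (1 − 0.72900)(1 − 0.96400) = 0.99024
Series ([0.97685] and [0.99024]): 0.97685 × 0.99024 = 0.967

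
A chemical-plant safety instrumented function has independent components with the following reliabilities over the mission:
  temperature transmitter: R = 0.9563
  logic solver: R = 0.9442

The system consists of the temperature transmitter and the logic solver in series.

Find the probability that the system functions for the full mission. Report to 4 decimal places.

Series (temperature transmitter and logic solver): 0.956300 × 0.944200 = 0.9029

0.9029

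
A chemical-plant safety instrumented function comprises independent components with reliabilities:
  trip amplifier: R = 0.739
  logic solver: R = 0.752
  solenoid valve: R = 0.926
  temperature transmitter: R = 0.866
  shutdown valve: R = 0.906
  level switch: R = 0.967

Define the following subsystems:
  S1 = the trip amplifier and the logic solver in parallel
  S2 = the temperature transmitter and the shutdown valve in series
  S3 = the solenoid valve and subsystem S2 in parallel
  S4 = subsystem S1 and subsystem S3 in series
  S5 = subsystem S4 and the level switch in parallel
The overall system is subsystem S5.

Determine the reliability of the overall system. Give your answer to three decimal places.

Parallel (trip amplifier and logic solver): 1 − (1 − 0.73900)(1 − 0.75200) = 0.93527
Series (temperature transmitter and shutdown valve): 0.86600 × 0.90600 = 0.78460
Parallel (solenoid valve and [0.78460]): 1 − (1 − 0.92600)(1 − 0.78460) = 0.98406
Series ([0.93527] and [0.98406]): 0.93527 × 0.98406 = 0.92036
Parallel ([0.92036] and level switch): 1 − (1 − 0.92036)(1 − 0.96700) = 0.997

0.997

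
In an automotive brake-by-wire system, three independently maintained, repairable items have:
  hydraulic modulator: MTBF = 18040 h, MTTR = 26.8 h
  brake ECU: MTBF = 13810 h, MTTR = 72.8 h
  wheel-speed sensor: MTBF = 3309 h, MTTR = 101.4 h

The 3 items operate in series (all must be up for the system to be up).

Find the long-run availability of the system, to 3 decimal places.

A(hydraulic modulator) = MTBF/(MTBF+MTTR) = 18040/(18040+26.8) = 0.998517
A(brake ECU) = MTBF/(MTBF+MTTR) = 13810/(13810+72.8) = 0.994756
A(wheel-speed sensor) = MTBF/(MTBF+MTTR) = 3309/(3309+101.4) = 0.970267
Series availability: 0.998517 × 0.994756 × 0.970267 = 0.964

0.964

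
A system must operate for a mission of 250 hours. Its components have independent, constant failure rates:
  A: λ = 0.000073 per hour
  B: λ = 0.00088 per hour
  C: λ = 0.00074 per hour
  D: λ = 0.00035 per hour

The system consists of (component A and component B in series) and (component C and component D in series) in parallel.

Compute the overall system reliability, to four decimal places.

R(A) = exp(−0.000073 × 250) = 0.981916
R(B) = exp(−0.00088 × 250) = 0.802519
R(C) = exp(−0.00074 × 250) = 0.831104
R(D) = exp(−0.00035 × 250) = 0.916219
Series (A and B): 0.981916 × 0.802519 = 0.788006
Series (C and D): 0.831104 × 0.916219 = 0.761473
Parallel ([0.788006] and [0.761473]): 1 − (1 − 0.788006)(1 − 0.761473) = 0.9494

0.9494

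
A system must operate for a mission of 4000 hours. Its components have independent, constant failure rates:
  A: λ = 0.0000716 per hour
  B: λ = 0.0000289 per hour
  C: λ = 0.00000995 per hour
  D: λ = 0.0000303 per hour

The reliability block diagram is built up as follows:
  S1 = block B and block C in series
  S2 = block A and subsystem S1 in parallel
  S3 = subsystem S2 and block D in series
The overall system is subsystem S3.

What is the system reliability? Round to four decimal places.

R(A) = exp(−0.0000716 × 4000) = 0.750962
R(B) = exp(−0.0000289 × 4000) = 0.890831
R(C) = exp(−0.00000995 × 4000) = 0.960982
R(D) = exp(−0.0000303 × 4000) = 0.885857
Series (B and C): 0.890831 × 0.960982 = 0.856073
Parallel (A and [0.856073]): 1 − (1 − 0.750962)(1 − 0.856073) = 0.964157
Series ([0.964157] and D): 0.964157 × 0.885857 = 0.8541

0.8541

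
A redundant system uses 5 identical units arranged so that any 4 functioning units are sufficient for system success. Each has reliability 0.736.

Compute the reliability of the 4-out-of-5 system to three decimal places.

R = Σ_{i=4}^{5} C(5,i) p^i (1−p)^{5−i} with p = 0.736
C(5,4)·0.736^4·0.264^1 = 0.38733
C(5,5)·0.736^5·0.264^0 = 0.21597
Sum = 0.603

0.603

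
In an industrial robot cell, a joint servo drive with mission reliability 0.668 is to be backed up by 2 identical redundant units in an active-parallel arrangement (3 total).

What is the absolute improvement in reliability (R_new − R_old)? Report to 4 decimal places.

0.2954

R_before = 0.668
R_after = 1 − (1 − 0.668)^3 = 0.9634
ΔR = 0.9634 − 0.668 = 0.2954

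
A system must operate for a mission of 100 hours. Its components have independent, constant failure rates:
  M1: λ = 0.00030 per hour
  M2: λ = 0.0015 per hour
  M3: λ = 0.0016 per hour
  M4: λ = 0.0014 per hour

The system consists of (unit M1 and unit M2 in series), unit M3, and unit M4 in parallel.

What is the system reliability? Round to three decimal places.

R(M1) = exp(−0.00030 × 100) = 0.97045
R(M2) = exp(−0.0015 × 100) = 0.86071
R(M3) = exp(−0.0016 × 100) = 0.85214
R(M4) = exp(−0.0014 × 100) = 0.86936
Series (M1 and M2): 0.97045 × 0.86071 = 0.83528
Parallel ([0.83528], M3, and M4): 1 − (1 − 0.83528)(1 − 0.85214)(1 − 0.86936) = 0.997

0.997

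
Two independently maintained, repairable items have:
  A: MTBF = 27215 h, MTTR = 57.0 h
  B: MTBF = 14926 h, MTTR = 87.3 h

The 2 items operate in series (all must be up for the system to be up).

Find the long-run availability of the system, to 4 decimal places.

A(A) = MTBF/(MTBF+MTTR) = 27215/(27215+57.0) = 0.997910
A(B) = MTBF/(MTBF+MTTR) = 14926/(14926+87.3) = 0.994185
Series availability: 0.997910 × 0.994185 = 0.9921

0.9921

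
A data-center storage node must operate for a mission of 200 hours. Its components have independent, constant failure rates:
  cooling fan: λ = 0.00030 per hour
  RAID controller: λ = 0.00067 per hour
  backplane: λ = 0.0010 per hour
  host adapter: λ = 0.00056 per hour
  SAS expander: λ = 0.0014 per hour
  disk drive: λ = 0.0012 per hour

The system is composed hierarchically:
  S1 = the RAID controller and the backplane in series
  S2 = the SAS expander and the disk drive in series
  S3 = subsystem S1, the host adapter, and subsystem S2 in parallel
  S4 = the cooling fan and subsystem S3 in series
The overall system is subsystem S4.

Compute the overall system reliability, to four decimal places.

R(cooling fan) = exp(−0.00030 × 200) = 0.941765
R(RAID controller) = exp(−0.00067 × 200) = 0.874590
R(backplane) = exp(−0.0010 × 200) = 0.818731
R(host adapter) = exp(−0.00056 × 200) = 0.894044
R(SAS expander) = exp(−0.0014 × 200) = 0.755784
R(disk drive) = exp(−0.0012 × 200) = 0.786628
Series (RAID controller and backplane): 0.874590 × 0.818731 = 0.716054
Series (SAS expander and disk drive): 0.755784 × 0.786628 = 0.594521
Parallel ([0.716054], host adapter, and [0.594521]): 1 − (1 − 0.716054)(1 − 0.894044)(1 − 0.594521) = 0.987801
Series (cooling fan and [0.987801]): 0.941765 × 0.987801 = 0.9303

0.9303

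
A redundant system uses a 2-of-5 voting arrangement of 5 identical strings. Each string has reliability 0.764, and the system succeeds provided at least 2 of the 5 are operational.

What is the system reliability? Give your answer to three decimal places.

R = Σ_{i=2}^{5} C(5,i) p^i (1−p)^{5−i} with p = 0.764
C(5,2)·0.764^2·0.236^3 = 0.07672
C(5,3)·0.764^3·0.236^2 = 0.24837
C(5,4)·0.764^4·0.236^1 = 0.40203
C(5,5)·0.764^5·0.236^0 = 0.26030
Sum = 0.987

0.987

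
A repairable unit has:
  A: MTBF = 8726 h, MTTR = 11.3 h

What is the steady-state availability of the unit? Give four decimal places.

A(A) = MTBF/(MTBF+MTTR) = 8726/(8726+11.3) = 0.9987

0.9987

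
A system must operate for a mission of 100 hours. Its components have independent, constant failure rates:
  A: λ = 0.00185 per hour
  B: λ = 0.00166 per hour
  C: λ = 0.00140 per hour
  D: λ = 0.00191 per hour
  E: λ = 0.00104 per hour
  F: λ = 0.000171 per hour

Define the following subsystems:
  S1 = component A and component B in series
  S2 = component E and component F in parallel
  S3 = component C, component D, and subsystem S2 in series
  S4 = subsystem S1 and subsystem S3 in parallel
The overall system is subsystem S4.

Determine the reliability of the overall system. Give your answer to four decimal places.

R(A) = exp(−0.00185 × 100) = 0.831104
R(B) = exp(−0.00166 × 100) = 0.847046
R(C) = exp(−0.00140 × 100) = 0.869358
R(D) = exp(−0.00191 × 100) = 0.826133
R(E) = exp(−0.00104 × 100) = 0.901225
R(F) = exp(−0.000171 × 100) = 0.983045
Series (A and B): 0.831104 × 0.847046 = 0.703983
Parallel (E and F): 1 − (1 − 0.901225)(1 − 0.983045) = 0.998325
Series (C, D, and [0.998325]): 0.869358 × 0.826133 × 0.998325 = 0.717002
Parallel ([0.703983] and [0.717002]): 1 − (1 − 0.703983)(1 − 0.717002) = 0.9162

0.9162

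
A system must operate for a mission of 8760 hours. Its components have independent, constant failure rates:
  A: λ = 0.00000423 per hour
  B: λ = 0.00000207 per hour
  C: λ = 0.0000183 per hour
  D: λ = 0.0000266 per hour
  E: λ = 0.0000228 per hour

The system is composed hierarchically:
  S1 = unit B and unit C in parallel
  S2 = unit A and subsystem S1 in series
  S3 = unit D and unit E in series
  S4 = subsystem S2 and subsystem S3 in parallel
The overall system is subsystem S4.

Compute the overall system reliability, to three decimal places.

0.986

R(A) = exp(−0.00000423 × 8760) = 0.96362
R(B) = exp(−0.00000207 × 8760) = 0.98203
R(C) = exp(−0.0000183 × 8760) = 0.85188
R(D) = exp(−0.0000266 × 8760) = 0.79214
R(E) = exp(−0.0000228 × 8760) = 0.81895
Parallel (B and C): 1 − (1 − 0.98203)(1 − 0.85188) = 0.99734
Series (A and [0.99734]): 0.96362 × 0.99734 = 0.96106
Series (D and E): 0.79214 × 0.81895 = 0.64872
Parallel ([0.96106] and [0.64872]): 1 − (1 − 0.96106)(1 − 0.64872) = 0.986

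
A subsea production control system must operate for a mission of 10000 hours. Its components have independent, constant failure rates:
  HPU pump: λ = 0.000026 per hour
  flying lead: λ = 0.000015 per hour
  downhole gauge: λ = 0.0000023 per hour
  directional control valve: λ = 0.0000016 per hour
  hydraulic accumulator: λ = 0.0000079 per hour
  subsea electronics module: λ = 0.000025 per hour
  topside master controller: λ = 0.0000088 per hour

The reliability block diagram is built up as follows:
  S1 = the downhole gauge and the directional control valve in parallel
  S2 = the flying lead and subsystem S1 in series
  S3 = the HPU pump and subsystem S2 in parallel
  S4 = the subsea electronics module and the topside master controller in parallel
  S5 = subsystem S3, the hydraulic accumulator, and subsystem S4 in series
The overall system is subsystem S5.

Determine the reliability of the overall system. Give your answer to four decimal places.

R(HPU pump) = exp(−0.000026 × 10000) = 0.771052
R(flying lead) = exp(−0.000015 × 10000) = 0.860708
R(downhole gauge) = exp(−0.0000023 × 10000) = 0.977262
R(directional control valve) = exp(−0.0000016 × 10000) = 0.984127
R(hydraulic accumulator) = exp(−0.0000079 × 10000) = 0.924040
R(subsea electronics module) = exp(−0.000025 × 10000) = 0.778801
R(topside master controller) = exp(−0.0000088 × 10000) = 0.915761
Parallel (downhole gauge and directional control valve): 1 − (1 − 0.977262)(1 − 0.984127) = 0.999639
Series (flying lead and [0.999639]): 0.860708 × 0.999639 = 0.860397
Parallel (HPU pump and [0.860397]): 1 − (1 − 0.771052)(1 − 0.860397) = 0.968038
Parallel (subsea electronics module and topside master controller): 1 − (1 − 0.778801)(1 − 0.915761) = 0.981366
Series ([0.968038], hydraulic accumulator, and [0.981366]): 0.968038 × 0.924040 × 0.981366 = 0.8778

0.8778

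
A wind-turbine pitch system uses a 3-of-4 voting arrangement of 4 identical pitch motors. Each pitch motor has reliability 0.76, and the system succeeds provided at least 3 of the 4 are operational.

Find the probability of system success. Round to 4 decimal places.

R = Σ_{i=3}^{4} C(4,i) p^i (1−p)^{4−i} with p = 0.76
C(4,3)·0.76^3·0.24^1 = 0.421417
C(4,4)·0.76^4·0.24^0 = 0.333622
Sum = 0.7550

0.7550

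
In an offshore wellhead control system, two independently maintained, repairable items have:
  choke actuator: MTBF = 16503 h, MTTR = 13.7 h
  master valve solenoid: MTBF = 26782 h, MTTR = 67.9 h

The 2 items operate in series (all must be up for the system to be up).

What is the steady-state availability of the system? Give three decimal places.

0.997

A(choke actuator) = MTBF/(MTBF+MTTR) = 16503/(16503+13.7) = 0.999171
A(master valve solenoid) = MTBF/(MTBF+MTTR) = 26782/(26782+67.9) = 0.997471
Series availability: 0.999171 × 0.997471 = 0.997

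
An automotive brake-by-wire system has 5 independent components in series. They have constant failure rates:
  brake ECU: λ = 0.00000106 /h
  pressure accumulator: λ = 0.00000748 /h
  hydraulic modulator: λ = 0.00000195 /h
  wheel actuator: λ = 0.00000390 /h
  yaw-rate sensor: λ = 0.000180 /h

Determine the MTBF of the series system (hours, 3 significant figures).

Series of exponential components: λ_sys = Σ λ_i
λ_sys = 0.00000106 + 0.00000748 + 0.00000195 + 0.00000390 + 0.000180 = 1.9439e-04 /h
MTBF = 1 / λ_sys = 5140 h

5140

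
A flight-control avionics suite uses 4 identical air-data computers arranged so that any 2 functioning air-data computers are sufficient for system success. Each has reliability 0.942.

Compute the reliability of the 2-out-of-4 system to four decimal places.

0.9993

R = Σ_{i=2}^{4} C(4,i) p^i (1−p)^{4−i} with p = 0.942
C(4,2)·0.942^2·0.058^2 = 0.017911
C(4,3)·0.942^3·0.058^1 = 0.193928
C(4,4)·0.942^4·0.058^0 = 0.787415
Sum = 0.9993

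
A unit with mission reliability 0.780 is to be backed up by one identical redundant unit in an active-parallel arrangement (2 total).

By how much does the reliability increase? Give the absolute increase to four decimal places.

R_before = 0.780
R_after = 1 − (1 − 0.780)^2 = 0.9516
ΔR = 0.9516 − 0.780 = 0.1716

0.1716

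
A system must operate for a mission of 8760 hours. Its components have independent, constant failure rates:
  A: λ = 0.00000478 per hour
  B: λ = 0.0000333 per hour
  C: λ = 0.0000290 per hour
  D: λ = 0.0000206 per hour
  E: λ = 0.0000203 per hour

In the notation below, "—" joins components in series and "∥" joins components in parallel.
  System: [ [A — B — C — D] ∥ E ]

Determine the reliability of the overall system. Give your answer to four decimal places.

R(A) = exp(−0.00000478 × 8760) = 0.958992
R(B) = exp(−0.0000333 × 8760) = 0.746987
R(C) = exp(−0.0000290 × 8760) = 0.775661
R(D) = exp(−0.0000206 × 8760) = 0.834889
R(E) = exp(−0.0000203 × 8760) = 0.837086
Series (A, B, C, and D): 0.958992 × 0.746987 × 0.775661 × 0.834889 = 0.463905
Parallel ([0.463905] and E): 1 − (1 − 0.463905)(1 − 0.837086) = 0.9127

0.9127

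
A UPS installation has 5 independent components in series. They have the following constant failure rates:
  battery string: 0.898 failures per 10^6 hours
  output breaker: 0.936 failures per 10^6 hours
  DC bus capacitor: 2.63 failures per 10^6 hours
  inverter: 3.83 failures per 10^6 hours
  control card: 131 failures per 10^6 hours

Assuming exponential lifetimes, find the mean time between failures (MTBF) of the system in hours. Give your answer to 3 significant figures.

Series of exponential components: λ_sys = Σ λ_i
λ_sys = 0.000000898 + 0.000000936 + 0.00000263 + 0.00000383 + 0.000131 = 1.3929e-04 /h
MTBF = 1 / λ_sys = 7180 h

7180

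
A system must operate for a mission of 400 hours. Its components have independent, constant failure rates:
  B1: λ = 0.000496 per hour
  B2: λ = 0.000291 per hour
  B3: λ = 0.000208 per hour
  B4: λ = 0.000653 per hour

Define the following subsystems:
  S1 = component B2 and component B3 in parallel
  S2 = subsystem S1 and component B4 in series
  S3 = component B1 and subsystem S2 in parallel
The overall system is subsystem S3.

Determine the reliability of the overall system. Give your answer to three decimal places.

R(B1) = exp(−0.000496 × 400) = 0.82004
R(B2) = exp(−0.000291 × 400) = 0.89012
R(B3) = exp(−0.000208 × 400) = 0.92017
R(B4) = exp(−0.000653 × 400) = 0.77013
Parallel (B2 and B3): 1 − (1 − 0.89012)(1 − 0.92017) = 0.99123
Series ([0.99123] and B4): 0.99123 × 0.77013 = 0.76338
Parallel (B1 and [0.76338]): 1 − (1 − 0.82004)(1 − 0.76338) = 0.957

0.957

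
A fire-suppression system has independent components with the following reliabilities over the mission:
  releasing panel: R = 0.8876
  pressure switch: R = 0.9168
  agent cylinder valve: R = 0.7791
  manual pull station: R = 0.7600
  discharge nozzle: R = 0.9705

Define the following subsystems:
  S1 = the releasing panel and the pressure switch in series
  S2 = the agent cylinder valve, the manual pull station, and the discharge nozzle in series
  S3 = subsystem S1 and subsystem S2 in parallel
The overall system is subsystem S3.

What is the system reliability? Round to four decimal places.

Series (releasing panel and pressure switch): 0.887600 × 0.916800 = 0.813752
Series (agent cylinder valve, manual pull station, and discharge nozzle): 0.779100 × 0.760000 × 0.970500 = 0.574649
Parallel ([0.813752] and [0.574649]): 1 − (1 − 0.813752)(1 − 0.574649) = 0.9208

0.9208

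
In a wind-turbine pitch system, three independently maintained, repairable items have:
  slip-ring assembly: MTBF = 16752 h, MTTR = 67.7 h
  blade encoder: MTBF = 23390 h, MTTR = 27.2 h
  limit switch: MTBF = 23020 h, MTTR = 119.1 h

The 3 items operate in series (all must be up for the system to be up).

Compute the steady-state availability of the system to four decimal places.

0.9897

A(slip-ring assembly) = MTBF/(MTBF+MTTR) = 16752/(16752+67.7) = 0.995975
A(blade encoder) = MTBF/(MTBF+MTTR) = 23390/(23390+27.2) = 0.998838
A(limit switch) = MTBF/(MTBF+MTTR) = 23020/(23020+119.1) = 0.994853
Series availability: 0.995975 × 0.998838 × 0.994853 = 0.9897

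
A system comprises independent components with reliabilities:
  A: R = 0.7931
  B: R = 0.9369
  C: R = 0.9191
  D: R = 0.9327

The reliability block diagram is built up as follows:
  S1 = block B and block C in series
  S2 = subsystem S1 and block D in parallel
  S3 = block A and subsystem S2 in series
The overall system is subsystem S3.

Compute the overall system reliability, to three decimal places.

Series (B and C): 0.93690 × 0.91910 = 0.86110
Parallel ([0.86110] and D): 1 − (1 − 0.86110)(1 − 0.93270) = 0.99065
Series (A and [0.99065]): 0.79310 × 0.99065 = 0.786

0.786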